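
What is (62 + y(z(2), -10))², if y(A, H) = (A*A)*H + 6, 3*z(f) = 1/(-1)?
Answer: 362404/81 ≈ 4474.1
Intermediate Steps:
z(f) = -⅓ (z(f) = (⅓)/(-1) = (⅓)*(-1) = -⅓)
y(A, H) = 6 + H*A² (y(A, H) = A²*H + 6 = H*A² + 6 = 6 + H*A²)
(62 + y(z(2), -10))² = (62 + (6 - 10*(-⅓)²))² = (62 + (6 - 10*⅑))² = (62 + (6 - 10/9))² = (62 + 44/9)² = (602/9)² = 362404/81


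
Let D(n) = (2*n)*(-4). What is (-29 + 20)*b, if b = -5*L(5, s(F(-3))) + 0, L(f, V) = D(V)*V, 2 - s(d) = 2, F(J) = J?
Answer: 0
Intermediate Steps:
s(d) = 0 (s(d) = 2 - 1*2 = 2 - 2 = 0)
D(n) = -8*n
L(f, V) = -8*V² (L(f, V) = (-8*V)*V = -8*V²)
b = 0 (b = -(-40)*0² + 0 = -(-40)*0 + 0 = -5*0 + 0 = 0 + 0 = 0)
(-29 + 20)*b = (-29 + 20)*0 = -9*0 = 0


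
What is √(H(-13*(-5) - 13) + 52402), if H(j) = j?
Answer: √52454 ≈ 229.03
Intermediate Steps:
√(H(-13*(-5) - 13) + 52402) = √((-13*(-5) - 13) + 52402) = √((65 - 13) + 52402) = √(52 + 52402) = √52454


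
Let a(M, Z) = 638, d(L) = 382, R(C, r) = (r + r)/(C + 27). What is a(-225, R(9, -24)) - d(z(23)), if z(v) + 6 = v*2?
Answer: 256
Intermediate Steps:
z(v) = -6 + 2*v (z(v) = -6 + v*2 = -6 + 2*v)
R(C, r) = 2*r/(27 + C) (R(C, r) = (2*r)/(27 + C) = 2*r/(27 + C))
a(-225, R(9, -24)) - d(z(23)) = 638 - 1*382 = 638 - 382 = 256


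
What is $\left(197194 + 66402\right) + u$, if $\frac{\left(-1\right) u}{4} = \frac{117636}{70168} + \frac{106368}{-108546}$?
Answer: $\frac{41825959227670}{158676161} \approx 2.6359 \cdot 10^{5}$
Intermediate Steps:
$u = - \frac{442107286}{158676161}$ ($u = - 4 \left(\frac{117636}{70168} + \frac{106368}{-108546}\right) = - 4 \left(117636 \cdot \frac{1}{70168} + 106368 \left(- \frac{1}{108546}\right)\right) = - 4 \left(\frac{29409}{17542} - \frac{17728}{18091}\right) = \left(-4\right) \frac{221053643}{317352322} = - \frac{442107286}{158676161} \approx -2.7862$)
$\left(197194 + 66402\right) + u = \left(197194 + 66402\right) - \frac{442107286}{158676161} = 263596 - \frac{442107286}{158676161} = \frac{41825959227670}{158676161}$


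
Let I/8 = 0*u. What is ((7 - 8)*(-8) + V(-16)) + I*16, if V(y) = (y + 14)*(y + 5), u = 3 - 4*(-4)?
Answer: 30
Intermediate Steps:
u = 19 (u = 3 + 16 = 19)
I = 0 (I = 8*(0*19) = 8*0 = 0)
V(y) = (5 + y)*(14 + y) (V(y) = (14 + y)*(5 + y) = (5 + y)*(14 + y))
((7 - 8)*(-8) + V(-16)) + I*16 = ((7 - 8)*(-8) + (70 + (-16)**2 + 19*(-16))) + 0*16 = (-1*(-8) + (70 + 256 - 304)) + 0 = (8 + 22) + 0 = 30 + 0 = 30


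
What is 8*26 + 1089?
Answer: 1297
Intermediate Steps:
8*26 + 1089 = 208 + 1089 = 1297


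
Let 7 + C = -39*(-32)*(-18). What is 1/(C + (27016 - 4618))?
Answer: -1/73 ≈ -0.013699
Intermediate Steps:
C = -22471 (C = -7 - 39*(-32)*(-18) = -7 + 1248*(-18) = -7 - 22464 = -22471)
1/(C + (27016 - 4618)) = 1/(-22471 + (27016 - 4618)) = 1/(-22471 + 22398) = 1/(-73) = -1/73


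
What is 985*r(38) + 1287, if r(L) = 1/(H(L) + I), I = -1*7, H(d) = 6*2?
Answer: 1484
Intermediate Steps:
H(d) = 12
I = -7
r(L) = 1/5 (r(L) = 1/(12 - 7) = 1/5)
985*r(38) + 1287 = 985*(1/5) + 1287 = 197 + 1287 = 1484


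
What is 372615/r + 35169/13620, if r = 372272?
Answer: 1513954189/422528720 ≈ 3.5831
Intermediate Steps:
372615/r + 35169/13620 = 372615/372272 + 35169/13620 = 372615*(1/372272) + 35169*(1/13620) = 372615/372272 + 11723/4540 = 1513954189/422528720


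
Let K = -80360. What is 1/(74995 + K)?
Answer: -1/5365 ≈ -0.00018639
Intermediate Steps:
1/(74995 + K) = 1/(74995 - 80360) = 1/(-5365) = -1/5365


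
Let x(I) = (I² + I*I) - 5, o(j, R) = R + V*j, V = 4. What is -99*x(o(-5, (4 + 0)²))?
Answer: -2673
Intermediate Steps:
o(j, R) = R + 4*j
x(I) = -5 + 2*I² (x(I) = (I² + I²) - 5 = 2*I² - 5 = -5 + 2*I²)
-99*x(o(-5, (4 + 0)²)) = -99*(-5 + 2*((4 + 0)² + 4*(-5))²) = -99*(-5 + 2*(4² - 20)²) = -99*(-5 + 2*(16 - 20)²) = -99*(-5 + 2*(-4)²) = -99*(-5 + 2*16) = -99*(-5 + 32) = -99*27 = -2673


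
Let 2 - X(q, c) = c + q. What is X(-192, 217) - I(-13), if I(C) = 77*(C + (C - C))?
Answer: 978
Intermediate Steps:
X(q, c) = 2 - c - q (X(q, c) = 2 - (c + q) = 2 + (-c - q) = 2 - c - q)
I(C) = 77*C (I(C) = 77*(C + 0) = 77*C)
X(-192, 217) - I(-13) = (2 - 1*217 - 1*(-192)) - 77*(-13) = (2 - 217 + 192) - 1*(-1001) = -23 + 1001 = 978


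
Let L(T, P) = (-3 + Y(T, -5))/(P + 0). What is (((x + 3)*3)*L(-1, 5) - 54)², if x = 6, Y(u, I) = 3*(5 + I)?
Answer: 123201/25 ≈ 4928.0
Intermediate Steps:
Y(u, I) = 15 + 3*I
L(T, P) = -3/P (L(T, P) = (-3 + (15 + 3*(-5)))/(P + 0) = (-3 + (15 - 15))/P = (-3 + 0)/P = -3/P)
(((x + 3)*3)*L(-1, 5) - 54)² = (((6 + 3)*3)*(-3/5) - 54)² = ((9*3)*(-3*⅕) - 54)² = (27*(-⅗) - 54)² = (-81/5 - 54)² = (-351/5)² = 123201/25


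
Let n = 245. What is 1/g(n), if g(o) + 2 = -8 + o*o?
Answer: 1/60015 ≈ 1.6662e-5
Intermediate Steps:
g(o) = -10 + o² (g(o) = -2 + (-8 + o*o) = -2 + (-8 + o²) = -10 + o²)
1/g(n) = 1/(-10 + 245²) = 1/(-10 + 60025) = 1/60015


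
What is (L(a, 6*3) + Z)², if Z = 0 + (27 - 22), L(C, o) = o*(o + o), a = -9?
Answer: 426409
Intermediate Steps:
L(C, o) = 2*o² (L(C, o) = o*(2*o) = 2*o²)
Z = 5 (Z = 0 + 5 = 5)
(L(a, 6*3) + Z)² = (2*(6*3)² + 5)² = (2*18² + 5)² = (2*324 + 5)² = (648 + 5)² = 653² = 426409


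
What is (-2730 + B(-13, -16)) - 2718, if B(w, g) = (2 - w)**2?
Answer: -5223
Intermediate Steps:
(-2730 + B(-13, -16)) - 2718 = (-2730 + (-2 - 13)**2) - 2718 = (-2730 + (-15)**2) - 2718 = (-2730 + 225) - 2718 = -2505 - 2718 = -5223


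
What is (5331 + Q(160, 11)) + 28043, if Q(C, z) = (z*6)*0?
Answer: 33374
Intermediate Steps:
Q(C, z) = 0 (Q(C, z) = (6*z)*0 = 0)
(5331 + Q(160, 11)) + 28043 = (5331 + 0) + 28043 = 5331 + 28043 = 33374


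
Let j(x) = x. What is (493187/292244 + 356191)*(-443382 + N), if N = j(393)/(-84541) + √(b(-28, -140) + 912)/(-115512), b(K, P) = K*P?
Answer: -3901899203077695446505/24706600004 - 104095175791*√302/8439422232 ≈ -1.5793e+11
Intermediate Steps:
N = -393/84541 - √302/28878 (N = 393/(-84541) + √(-28*(-140) + 912)/(-115512) = 393*(-1/84541) + √(3920 + 912)*(-1/115512) = -393/84541 + √4832*(-1/115512) = -393/84541 + (4*√302)*(-1/115512) = -393/84541 - √302/28878 ≈ -0.0052504)
(493187/292244 + 356191)*(-443382 + N) = (493187/292244 + 356191)*(-443382 + (-393/84541 - √302/28878)) = (493187*(1/292244) + 356191)*(-37483958055/84541 - √302/28878) = (493187/292244 + 356191)*(-37483958055/84541 - √302/28878) = 104095175791*(-37483958055/84541 - √302/28878)/292244 = -3901899203077695446505/24706600004 - 104095175791*√302/8439422232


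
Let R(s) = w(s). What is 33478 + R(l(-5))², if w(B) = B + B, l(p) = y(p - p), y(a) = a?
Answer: 33478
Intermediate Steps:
l(p) = 0 (l(p) = p - p = 0)
w(B) = 2*B
R(s) = 2*s
33478 + R(l(-5))² = 33478 + (2*0)² = 33478 + 0² = 33478 + 0 = 33478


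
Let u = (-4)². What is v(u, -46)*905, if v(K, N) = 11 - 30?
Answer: -17195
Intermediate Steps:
u = 16
v(K, N) = -19
v(u, -46)*905 = -19*905 = -17195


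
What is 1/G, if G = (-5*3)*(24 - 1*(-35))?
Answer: -1/885 ≈ -0.0011299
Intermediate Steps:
G = -885 (G = -15*(24 + 35) = -15*59 = -885)
1/G = 1/(-885) = -1/885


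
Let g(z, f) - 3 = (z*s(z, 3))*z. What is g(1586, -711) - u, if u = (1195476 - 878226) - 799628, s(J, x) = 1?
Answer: 2997777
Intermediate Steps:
g(z, f) = 3 + z² (g(z, f) = 3 + (z*1)*z = 3 + z*z = 3 + z²)
u = -482378 (u = 317250 - 799628 = -482378)
g(1586, -711) - u = (3 + 1586²) - 1*(-482378) = (3 + 2515396) + 482378 = 2515399 + 482378 = 2997777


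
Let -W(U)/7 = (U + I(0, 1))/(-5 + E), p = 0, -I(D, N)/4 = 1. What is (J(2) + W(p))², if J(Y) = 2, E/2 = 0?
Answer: 324/25 ≈ 12.960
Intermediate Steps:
E = 0 (E = 2*0 = 0)
I(D, N) = -4 (I(D, N) = -4*1 = -4)
W(U) = -28/5 + 7*U/5 (W(U) = -7*(U - 4)/(-5 + 0) = -7*(-4 + U)/(-5) = -7*(-4 + U)*(-1)/5 = -7*(⅘ - U/5) = -28/5 + 7*U/5)
(J(2) + W(p))² = (2 + (-28/5 + (7/5)*0))² = (2 + (-28/5 + 0))² = (2 - 28/5)² = (-18/5)² = 324/25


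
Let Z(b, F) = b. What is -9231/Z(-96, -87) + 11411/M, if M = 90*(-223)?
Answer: 30695119/321120 ≈ 95.588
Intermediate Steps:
M = -20070
-9231/Z(-96, -87) + 11411/M = -9231/(-96) + 11411/(-20070) = -9231*(-1/96) + 11411*(-1/20070) = 3077/32 - 11411/20070 = 30695119/321120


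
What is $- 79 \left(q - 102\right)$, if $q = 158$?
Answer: $-4424$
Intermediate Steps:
$- 79 \left(q - 102\right) = - 79 \left(158 - 102\right) = \left(-79\right) 56 = -4424$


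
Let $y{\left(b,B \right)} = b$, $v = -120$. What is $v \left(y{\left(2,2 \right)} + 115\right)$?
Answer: $-14040$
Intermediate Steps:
$v \left(y{\left(2,2 \right)} + 115\right) = - 120 \left(2 + 115\right) = \left(-120\right) 117 = -14040$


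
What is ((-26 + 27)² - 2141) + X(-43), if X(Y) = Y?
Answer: -2183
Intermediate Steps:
((-26 + 27)² - 2141) + X(-43) = ((-26 + 27)² - 2141) - 43 = (1² - 2141) - 43 = (1 - 2141) - 43 = -2140 - 43 = -2183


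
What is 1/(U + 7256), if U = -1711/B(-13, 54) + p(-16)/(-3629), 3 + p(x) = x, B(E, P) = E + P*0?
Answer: 2483/18343462 ≈ 0.00013536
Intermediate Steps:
B(E, P) = E (B(E, P) = E + 0 = E)
p(x) = -3 + x
U = 326814/2483 (U = -1711/(-13) + (-3 - 16)/(-3629) = -1711*(-1/13) - 19*(-1/3629) = 1711/13 + 1/191 = 326814/2483 ≈ 131.62)
1/(U + 7256) = 1/(326814/2483 + 7256) = 1/(18343462/2483) = 2483/18343462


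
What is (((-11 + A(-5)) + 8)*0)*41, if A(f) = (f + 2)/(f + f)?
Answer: 0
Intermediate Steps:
A(f) = (2 + f)/(2*f) (A(f) = (2 + f)/((2*f)) = (2 + f)*(1/(2*f)) = (2 + f)/(2*f))
(((-11 + A(-5)) + 8)*0)*41 = (((-11 + (½)*(2 - 5)/(-5)) + 8)*0)*41 = (((-11 + (½)*(-⅕)*(-3)) + 8)*0)*41 = (((-11 + 3/10) + 8)*0)*41 = ((-107/10 + 8)*0)*41 = -27/10*0*41 = 0*41 = 0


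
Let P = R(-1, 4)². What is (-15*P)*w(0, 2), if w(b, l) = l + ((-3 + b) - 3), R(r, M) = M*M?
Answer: 15360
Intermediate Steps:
R(r, M) = M²
P = 256 (P = (4²)² = 16² = 256)
w(b, l) = -6 + b + l (w(b, l) = l + (-6 + b) = -6 + b + l)
(-15*P)*w(0, 2) = (-15*256)*(-6 + 0 + 2) = -3840*(-4) = 15360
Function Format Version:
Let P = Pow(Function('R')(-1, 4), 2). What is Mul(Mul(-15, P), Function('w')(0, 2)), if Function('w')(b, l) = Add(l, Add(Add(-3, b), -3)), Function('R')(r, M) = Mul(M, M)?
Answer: 15360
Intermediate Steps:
Function('R')(r, M) = Pow(M, 2)
P = 256 (P = Pow(Pow(4, 2), 2) = Pow(16, 2) = 256)
Function('w')(b, l) = Add(-6, b, l) (Function('w')(b, l) = Add(l, Add(-6, b)) = Add(-6, b, l))
Mul(Mul(-15, P), Function('w')(0, 2)) = Mul(Mul(-15, 256), Add(-6, 0, 2)) = Mul(-3840, -4) = 15360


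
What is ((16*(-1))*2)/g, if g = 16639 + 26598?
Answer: -32/43237 ≈ -0.00074011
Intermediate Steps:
g = 43237
((16*(-1))*2)/g = ((16*(-1))*2)/43237 = -16*2*(1/43237) = -32*1/43237 = -32/43237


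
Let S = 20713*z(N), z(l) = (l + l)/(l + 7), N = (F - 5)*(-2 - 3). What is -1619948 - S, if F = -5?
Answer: -94408336/57 ≈ -1.6563e+6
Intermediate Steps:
N = 50 (N = (-5 - 5)*(-2 - 3) = -10*(-5) = 50)
z(l) = 2*l/(7 + l) (z(l) = (2*l)/(7 + l) = 2*l/(7 + l))
S = 2071300/57 (S = 20713*(2*50/(7 + 50)) = 20713*(2*50/57) = 20713*(2*50*(1/57)) = 20713*(100/57) = 2071300/57 ≈ 36339.)
-1619948 - S = -1619948 - 1*2071300/57 = -1619948 - 2071300/57 = -94408336/57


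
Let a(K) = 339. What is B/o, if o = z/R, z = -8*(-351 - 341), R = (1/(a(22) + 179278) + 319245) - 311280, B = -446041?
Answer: -319064145850823/497179856 ≈ -6.4175e+5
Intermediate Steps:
R = 1430649406/179617 (R = (1/(339 + 179278) + 319245) - 311280 = (1/179617 + 319245) - 311280 = 57341829166/179617 - 311280 = 1430649406/179617 ≈ 7965.0)
z = 5536 (z = -8*(-692) = 5536)
o = 497179856/715324703 (o = 5536/(1430649406/179617) = 5536*(179617/1430649406) = 497179856/715324703 ≈ 0.69504)
B/o = -446041/497179856/715324703 = -446041*715324703/497179856 = -319064145850823/497179856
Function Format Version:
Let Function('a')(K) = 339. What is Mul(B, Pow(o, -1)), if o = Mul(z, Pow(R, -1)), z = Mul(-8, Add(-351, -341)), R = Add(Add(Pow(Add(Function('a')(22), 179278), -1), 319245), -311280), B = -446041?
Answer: Rational(-319064145850823, 497179856) ≈ -6.4175e+5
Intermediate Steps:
R = Rational(1430649406, 179617) (R = Add(Add(Pow(Add(339, 179278), -1), 319245), -311280) = Add(Add(Pow(179617, -1), 319245), -311280) = Add(Add(Rational(1, 179617), 319245), -311280) = Add(Rational(57341829166, 179617), -311280) = Rational(1430649406, 179617) ≈ 7965.0)
z = 5536 (z = Mul(-8, -692) = 5536)
o = Rational(497179856, 715324703) (o = Mul(5536, Pow(Rational(1430649406, 179617), -1)) = Mul(5536, Rational(179617, 1430649406)) = Rational(497179856, 715324703) ≈ 0.69504)
Mul(B, Pow(o, -1)) = Mul(-446041, Pow(Rational(497179856, 715324703), -1)) = Mul(-446041, Rational(715324703, 497179856)) = Rational(-319064145850823, 497179856)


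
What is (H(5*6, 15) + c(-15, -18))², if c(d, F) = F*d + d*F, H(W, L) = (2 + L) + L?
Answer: 327184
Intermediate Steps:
H(W, L) = 2 + 2*L
c(d, F) = 2*F*d (c(d, F) = F*d + F*d = 2*F*d)
(H(5*6, 15) + c(-15, -18))² = ((2 + 2*15) + 2*(-18)*(-15))² = ((2 + 30) + 540)² = (32 + 540)² = 572² = 327184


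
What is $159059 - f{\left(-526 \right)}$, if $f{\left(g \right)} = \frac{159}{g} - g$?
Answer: $\frac{83388517}{526} \approx 1.5853 \cdot 10^{5}$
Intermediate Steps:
$f{\left(g \right)} = - g + \frac{159}{g}$
$159059 - f{\left(-526 \right)} = 159059 - \left(\left(-1\right) \left(-526\right) + \frac{159}{-526}\right) = 159059 - \left(526 + 159 \left(- \frac{1}{526}\right)\right) = 159059 - \left(526 - \frac{159}{526}\right) = 159059 - \frac{276517}{526} = \frac{83388517}{526}$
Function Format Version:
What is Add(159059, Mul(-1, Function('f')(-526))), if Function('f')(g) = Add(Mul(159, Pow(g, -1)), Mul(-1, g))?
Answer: Rational(83388517, 526) ≈ 1.5853e+5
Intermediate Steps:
Function('f')(g) = Add(Mul(-1, g), Mul(159, Pow(g, -1)))
Add(159059, Mul(-1, Function('f')(-526))) = Add(159059, Mul(-1, Add(Mul(-1, -526), Mul(159, Pow(-526, -1))))) = Add(159059, Mul(-1, Add(526, Mul(159, Rational(-1, 526))))) = Add(159059, Mul(-1, Add(526, Rational(-159, 526)))) = Add(159059, Mul(-1, Rational(276517, 526))) = Add(159059, Rational(-276517, 526)) = Rational(83388517, 526)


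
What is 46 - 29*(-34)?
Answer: 1032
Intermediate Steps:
46 - 29*(-34) = 46 + 986 = 1032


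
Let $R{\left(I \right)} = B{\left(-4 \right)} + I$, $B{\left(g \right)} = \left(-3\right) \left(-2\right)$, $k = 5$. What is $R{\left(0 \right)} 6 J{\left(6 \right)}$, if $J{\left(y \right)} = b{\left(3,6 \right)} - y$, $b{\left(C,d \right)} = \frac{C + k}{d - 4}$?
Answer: $-72$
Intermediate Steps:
$b{\left(C,d \right)} = \frac{5 + C}{-4 + d}$ ($b{\left(C,d \right)} = \frac{C + 5}{d - 4} = \frac{5 + C}{-4 + d}$)
$B{\left(g \right)} = 6$
$R{\left(I \right)} = 6 + I$
$J{\left(y \right)} = 4 - y$ ($J{\left(y \right)} = \frac{5 + 3}{-4 + 6} - y = \frac{1}{2} \cdot 8 - y = 4 - y$)
$R{\left(0 \right)} 6 J{\left(6 \right)} = \left(6 + 0\right) 6 \left(4 - 6\right) = 6 \cdot 6 \left(4 - 6\right) = 36 \left(-2\right) = -72$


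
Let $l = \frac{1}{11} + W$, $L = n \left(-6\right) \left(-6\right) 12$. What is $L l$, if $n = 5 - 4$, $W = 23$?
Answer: $\frac{109728}{11} \approx 9975.3$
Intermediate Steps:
$n = 1$ ($n = 5 - 4 = 1$)
$L = 432$ ($L = 1 \left(-6\right) \left(-6\right) 12 = \left(-6\right) \left(-6\right) 12 = 36 \cdot 12 = 432$)
$l = \frac{254}{11}$ ($l = \frac{1}{11} + 23 = \frac{254}{11} \approx 23.091$)
$L l = 432 \cdot \frac{254}{11} = \frac{109728}{11}$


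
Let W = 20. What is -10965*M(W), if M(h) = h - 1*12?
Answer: -87720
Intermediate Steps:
M(h) = -12 + h (M(h) = h - 12 = -12 + h)
-10965*M(W) = -10965*(-12 + 20) = -10965*8 = -87720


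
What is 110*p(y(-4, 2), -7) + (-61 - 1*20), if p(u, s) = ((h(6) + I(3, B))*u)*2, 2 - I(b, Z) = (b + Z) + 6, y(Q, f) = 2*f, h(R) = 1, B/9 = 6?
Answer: -52881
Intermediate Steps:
B = 54 (B = 9*6 = 54)
I(b, Z) = -4 - Z - b (I(b, Z) = 2 - ((b + Z) + 6) = 2 - ((Z + b) + 6) = 2 - (6 + Z + b) = 2 + (-6 - Z - b) = -4 - Z - b)
p(u, s) = -120*u (p(u, s) = ((1 + (-4 - 1*54 - 1*3))*u)*2 = ((1 + (-4 - 54 - 3))*u)*2 = ((1 - 61)*u)*2 = -60*u*2 = -120*u)
110*p(y(-4, 2), -7) + (-61 - 1*20) = 110*(-240*2) + (-61 - 1*20) = 110*(-120*4) + (-61 - 20) = 110*(-480) - 81 = -52800 - 81 = -52881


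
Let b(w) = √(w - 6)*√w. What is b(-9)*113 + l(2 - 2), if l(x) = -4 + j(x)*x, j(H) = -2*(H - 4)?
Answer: -4 - 339*√15 ≈ -1316.9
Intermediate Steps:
j(H) = 8 - 2*H (j(H) = -2*(-4 + H) = 8 - 2*H)
b(w) = √w*√(-6 + w) (b(w) = √(-6 + w)*√w = √w*√(-6 + w))
l(x) = -4 + x*(8 - 2*x) (l(x) = -4 + (8 - 2*x)*x = -4 + x*(8 - 2*x))
b(-9)*113 + l(2 - 2) = (√(-9)*√(-6 - 9))*113 + (-4 - 2*(2 - 2)*(-4 + (2 - 2))) = ((3*I)*√(-15))*113 + (-4 - 2*0*(-4 + 0)) = ((3*I)*(I*√15))*113 + (-4 - 2*0*(-4)) = -3*√15*113 + (-4 + 0) = -339*√15 - 4 = -4 - 339*√15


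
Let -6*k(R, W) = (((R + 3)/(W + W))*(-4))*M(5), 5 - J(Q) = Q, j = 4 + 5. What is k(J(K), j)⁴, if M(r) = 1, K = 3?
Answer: 625/531441 ≈ 0.0011760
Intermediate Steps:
j = 9
J(Q) = 5 - Q
k(R, W) = (3 + R)/(3*W) (k(R, W) = -((R + 3)/(W + W))*(-4)/6 = -((3 + R)/((2*W)))*(-4)/6 = -((3 + R)*(1/(2*W)))*(-4)/6 = -((3 + R)/(2*W))*(-4)/6 = -(-2*(3 + R)/W)/6 = -(-1)*(3 + R)/(3*W) = (3 + R)/(3*W))
k(J(K), j)⁴ = ((⅓)*(3 + (5 - 1*3))/9)⁴ = ((⅓)*(⅑)*(3 + (5 - 3)))⁴ = ((⅓)*(⅑)*(3 + 2))⁴ = ((⅓)*(⅑)*5)⁴ = (5/27)⁴ = 625/531441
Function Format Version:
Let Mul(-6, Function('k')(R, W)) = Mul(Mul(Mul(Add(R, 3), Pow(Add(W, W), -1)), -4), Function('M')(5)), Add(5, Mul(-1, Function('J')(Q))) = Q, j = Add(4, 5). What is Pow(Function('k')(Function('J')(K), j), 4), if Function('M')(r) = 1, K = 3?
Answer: Rational(625, 531441) ≈ 0.0011760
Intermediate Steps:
j = 9
Function('J')(Q) = Add(5, Mul(-1, Q))
Function('k')(R, W) = Mul(Rational(1, 3), Pow(W, -1), Add(3, R)) (Function('k')(R, W) = Mul(Rational(-1, 6), Mul(Mul(Mul(Add(R, 3), Pow(Add(W, W), -1)), -4), 1)) = Mul(Rational(-1, 6), Mul(Mul(Mul(Add(3, R), Pow(Mul(2, W), -1)), -4), 1)) = Mul(Rational(-1, 6), Mul(Mul(Mul(Add(3, R), Mul(Rational(1, 2), Pow(W, -1))), -4), 1)) = Mul(Rational(-1, 6), Mul(Mul(Mul(Rational(1, 2), Pow(W, -1), Add(3, R)), -4), 1)) = Mul(Rational(-1, 6), Mul(Mul(-2, Pow(W, -1), Add(3, R)), 1)) = Mul(Rational(-1, 6), Mul(-2, Pow(W, -1), Add(3, R))) = Mul(Rational(1, 3), Pow(W, -1), Add(3, R)))
Pow(Function('k')(Function('J')(K), j), 4) = Pow(Mul(Rational(1, 3), Pow(9, -1), Add(3, Add(5, Mul(-1, 3)))), 4) = Pow(Mul(Rational(1, 3), Rational(1, 9), Add(3, Add(5, -3))), 4) = Pow(Mul(Rational(1, 3), Rational(1, 9), Add(3, 2)), 4) = Pow(Mul(Rational(1, 3), Rational(1, 9), 5), 4) = Pow(Rational(5, 27), 4) = Rational(625, 531441)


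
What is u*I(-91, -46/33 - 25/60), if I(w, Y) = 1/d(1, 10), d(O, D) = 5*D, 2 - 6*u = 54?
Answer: -13/75 ≈ -0.17333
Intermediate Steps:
u = -26/3 (u = ⅓ - ⅙*54 = ⅓ - 9 = -26/3 ≈ -8.6667)
I(w, Y) = 1/50 (I(w, Y) = 1/(5*10) = 1/50)
u*I(-91, -46/33 - 25/60) = -26/3*1/50 = -13/75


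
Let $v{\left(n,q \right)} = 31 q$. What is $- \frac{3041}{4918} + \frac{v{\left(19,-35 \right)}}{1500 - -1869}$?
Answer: $- \frac{15581159}{16568742} \approx -0.94039$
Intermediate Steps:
$- \frac{3041}{4918} + \frac{v{\left(19,-35 \right)}}{1500 - -1869} = - \frac{3041}{4918} + \frac{31 \left(-35\right)}{1500 - -1869} = \left(-3041\right) \frac{1}{4918} - \frac{1085}{1500 + 1869} = - \frac{3041}{4918} - \frac{1085}{3369} = - \frac{15581159}{16568742}$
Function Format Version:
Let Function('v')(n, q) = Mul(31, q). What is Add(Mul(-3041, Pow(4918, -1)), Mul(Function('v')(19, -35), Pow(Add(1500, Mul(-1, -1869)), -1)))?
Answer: Rational(-15581159, 16568742) ≈ -0.94039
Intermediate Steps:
Add(Mul(-3041, Pow(4918, -1)), Mul(Function('v')(19, -35), Pow(Add(1500, Mul(-1, -1869)), -1))) = Add(Mul(-3041, Pow(4918, -1)), Mul(Mul(31, -35), Pow(Add(1500, Mul(-1, -1869)), -1))) = Add(Mul(-3041, Rational(1, 4918)), Mul(-1085, Pow(Add(1500, 1869), -1))) = Add(Rational(-3041, 4918), Mul(-1085, Pow(3369, -1))) = Add(Rational(-3041, 4918), Mul(-1085, Rational(1, 3369))) = Add(Rational(-3041, 4918), Rational(-1085, 3369)) = Rational(-15581159, 16568742)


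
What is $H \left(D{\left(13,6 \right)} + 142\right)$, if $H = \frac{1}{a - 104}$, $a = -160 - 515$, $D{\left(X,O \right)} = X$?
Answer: $- \frac{155}{779} \approx -0.19897$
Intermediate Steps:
$a = -675$
$H = - \frac{1}{779}$ ($H = \frac{1}{-675 - 104} = \frac{1}{-779} = - \frac{1}{779} \approx -0.0012837$)
$H \left(D{\left(13,6 \right)} + 142\right) = - \frac{13 + 142}{779} = \left(- \frac{1}{779}\right) 155 = - \frac{155}{779}$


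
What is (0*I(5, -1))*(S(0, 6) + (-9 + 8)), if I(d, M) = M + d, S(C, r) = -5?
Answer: 0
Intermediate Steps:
(0*I(5, -1))*(S(0, 6) + (-9 + 8)) = (0*(-1 + 5))*(-5 + (-9 + 8)) = (0*4)*(-5 - 1) = 0*(-6) = 0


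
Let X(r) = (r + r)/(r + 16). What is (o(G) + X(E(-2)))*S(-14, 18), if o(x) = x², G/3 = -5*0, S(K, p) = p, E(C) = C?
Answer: -36/7 ≈ -5.1429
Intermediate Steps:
G = 0 (G = 3*(-5*0) = 3*0 = 0)
X(r) = 2*r/(16 + r) (X(r) = (2*r)/(16 + r) = 2*r/(16 + r))
(o(G) + X(E(-2)))*S(-14, 18) = (0² + 2*(-2)/(16 - 2))*18 = (0 + 2*(-2)/14)*18 = (0 + 2*(-2)*(1/14))*18 = (0 - 2/7)*18 = -2/7*18 = -36/7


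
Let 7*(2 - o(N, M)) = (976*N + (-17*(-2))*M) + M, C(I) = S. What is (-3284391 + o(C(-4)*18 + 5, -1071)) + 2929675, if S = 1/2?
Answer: -351311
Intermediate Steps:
S = 1/2 ≈ 0.50000
C(I) = 1/2
o(N, M) = 2 - 5*M - 976*N/7 (o(N, M) = 2 - ((976*N + (-17*(-2))*M) + M)/7 = 2 - ((976*N + 34*M) + M)/7 = 2 - ((34*M + 976*N) + M)/7 = 2 - (35*M + 976*N)/7 = 2 + (-5*M - 976*N/7) = 2 - 5*M - 976*N/7)
(-3284391 + o(C(-4)*18 + 5, -1071)) + 2929675 = (-3284391 + (2 - 5*(-1071) - 976*((1/2)*18 + 5)/7)) + 2929675 = (-3284391 + (2 + 5355 - 976*(9 + 5)/7)) + 2929675 = (-3284391 + (2 + 5355 - 976/7*14)) + 2929675 = (-3284391 + (2 + 5355 - 1952)) + 2929675 = (-3284391 + 3405) + 2929675 = -3280986 + 2929675 = -351311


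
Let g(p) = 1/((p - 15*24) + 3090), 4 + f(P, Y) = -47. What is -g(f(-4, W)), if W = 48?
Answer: -1/2679 ≈ -0.00037327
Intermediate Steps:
f(P, Y) = -51 (f(P, Y) = -4 - 47 = -51)
g(p) = 1/(2730 + p) (g(p) = 1/((p - 360) + 3090) = 1/((-360 + p) + 3090) = 1/(2730 + p))
-g(f(-4, W)) = -1/(2730 - 51) = -1/2679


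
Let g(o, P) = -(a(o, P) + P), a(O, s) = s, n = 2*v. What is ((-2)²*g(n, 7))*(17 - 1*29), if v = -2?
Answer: 672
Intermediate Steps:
n = -4 (n = 2*(-2) = -4)
g(o, P) = -2*P (g(o, P) = -(P + P) = -2*P)
((-2)²*g(n, 7))*(17 - 1*29) = ((-2)²*(-2*7))*(17 - 1*29) = (4*(-14))*(17 - 29) = -56*(-12) = 672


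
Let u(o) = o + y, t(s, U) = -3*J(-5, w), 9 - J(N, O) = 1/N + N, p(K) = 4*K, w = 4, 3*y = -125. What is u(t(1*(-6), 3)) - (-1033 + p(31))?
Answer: 12371/15 ≈ 824.73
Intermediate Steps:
y = -125/3 (y = (1/3)*(-125) = -125/3 ≈ -41.667)
J(N, O) = 9 - N - 1/N (J(N, O) = 9 - (1/N + N) = 9 - (N + 1/N) = 9 + (-N - 1/N) = 9 - N - 1/N)
t(s, U) = -213/5 (t(s, U) = -3*(9 - 1*(-5) - 1/(-5)) = -3*(9 + 5 - 1*(-1/5)) = -3*(9 + 5 + 1/5) = -3*71/5 = -213/5)
u(o) = -125/3 + o (u(o) = o - 125/3 = -125/3 + o)
u(t(1*(-6), 3)) - (-1033 + p(31)) = (-125/3 - 213/5) - (-1033 + 4*31) = -1264/15 - (-1033 + 124) = -1264/15 - 1*(-909) = -1264/15 + 909 = 12371/15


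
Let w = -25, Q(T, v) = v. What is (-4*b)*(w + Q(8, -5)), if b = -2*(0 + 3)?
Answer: -720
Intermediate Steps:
b = -6 (b = -2*3 = -6)
(-4*b)*(w + Q(8, -5)) = (-4*(-6))*(-25 - 5) = 24*(-30) = -720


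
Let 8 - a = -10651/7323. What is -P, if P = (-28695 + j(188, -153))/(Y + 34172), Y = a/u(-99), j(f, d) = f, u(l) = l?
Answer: 20666919339/24773844809 ≈ 0.83422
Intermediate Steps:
a = 69235/7323 (a = 8 - (-10651)/7323 = 8 - 1*(-10651/7323) = 8 + 10651/7323 = 69235/7323 ≈ 9.4545)
Y = -69235/724977 (Y = (69235/7323)/(-99) = (69235/7323)*(-1/99) = -69235/724977 ≈ -0.095500)
P = -20666919339/24773844809 (P = (-28695 + 188)/(-69235/724977 + 34172) = -28507/24773844809/724977 = -28507*724977/24773844809 = -20666919339/24773844809 ≈ -0.83422)
-P = -1*(-20666919339/24773844809) = 20666919339/24773844809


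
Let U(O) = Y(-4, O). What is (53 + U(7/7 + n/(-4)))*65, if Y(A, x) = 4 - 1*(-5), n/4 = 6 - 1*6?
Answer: 4030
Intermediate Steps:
n = 0 (n = 4*(6 - 1*6) = 4*(6 - 6) = 4*0 = 0)
Y(A, x) = 9 (Y(A, x) = 4 + 5 = 9)
U(O) = 9
(53 + U(7/7 + n/(-4)))*65 = (53 + 9)*65 = 62*65 = 4030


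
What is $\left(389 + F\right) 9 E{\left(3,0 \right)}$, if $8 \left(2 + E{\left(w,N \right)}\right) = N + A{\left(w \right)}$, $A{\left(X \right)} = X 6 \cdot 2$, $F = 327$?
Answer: $16110$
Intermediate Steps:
$A{\left(X \right)} = 12 X$ ($A{\left(X \right)} = 6 X 2 = 12 X$)
$E{\left(w,N \right)} = -2 + \frac{N}{8} + \frac{3 w}{2}$ ($E{\left(w,N \right)} = -2 + \frac{N + 12 w}{8} = -2 + \left(\frac{N}{8} + \frac{3 w}{2}\right) = -2 + \frac{N}{8} + \frac{3 w}{2}$)
$\left(389 + F\right) 9 E{\left(3,0 \right)} = \left(389 + 327\right) 9 \left(-2 + \frac{1}{8} \cdot 0 + \frac{3}{2} \cdot 3\right) = 716 \cdot 9 \left(-2 + 0 + \frac{9}{2}\right) = 716 \cdot 9 \cdot \frac{5}{2} = 716 \cdot \frac{45}{2} = 16110$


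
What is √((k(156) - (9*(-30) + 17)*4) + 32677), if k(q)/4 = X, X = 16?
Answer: √33753 ≈ 183.72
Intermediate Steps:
k(q) = 64 (k(q) = 4*16 = 64)
√((k(156) - (9*(-30) + 17)*4) + 32677) = √((64 - (9*(-30) + 17)*4) + 32677) = √((64 - (-270 + 17)*4) + 32677) = √((64 - (-253)*4) + 32677) = √((64 - 1*(-1012)) + 32677) = √((64 + 1012) + 32677) = √(1076 + 32677) = √33753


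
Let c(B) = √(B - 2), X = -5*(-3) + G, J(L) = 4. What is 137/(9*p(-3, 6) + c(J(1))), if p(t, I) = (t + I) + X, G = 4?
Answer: 13563/19601 - 137*√2/39202 ≈ 0.68701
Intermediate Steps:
X = 19 (X = -5*(-3) + 4 = 15 + 4 = 19)
c(B) = √(-2 + B)
p(t, I) = 19 + I + t (p(t, I) = (t + I) + 19 = (I + t) + 19 = 19 + I + t)
137/(9*p(-3, 6) + c(J(1))) = 137/(9*(19 + 6 - 3) + √(-2 + 4)) = 137/(9*22 + √2) = 137/(198 + √2)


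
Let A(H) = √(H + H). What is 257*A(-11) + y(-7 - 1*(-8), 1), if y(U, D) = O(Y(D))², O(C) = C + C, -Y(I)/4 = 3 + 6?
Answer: 5184 + 257*I*√22 ≈ 5184.0 + 1205.4*I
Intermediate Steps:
Y(I) = -36 (Y(I) = -4*(3 + 6) = -4*9 = -36)
O(C) = 2*C
A(H) = √2*√H (A(H) = √(2*H) = √2*√H)
y(U, D) = 5184 (y(U, D) = (2*(-36))² = (-72)² = 5184)
257*A(-11) + y(-7 - 1*(-8), 1) = 257*(√2*√(-11)) + 5184 = 257*(√2*(I*√11)) + 5184 = 257*(I*√22) + 5184 = 257*I*√22 + 5184 = 5184 + 257*I*√22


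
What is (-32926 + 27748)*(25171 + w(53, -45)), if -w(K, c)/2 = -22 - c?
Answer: -130097250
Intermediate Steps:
w(K, c) = 44 + 2*c (w(K, c) = -2*(-22 - c) = 44 + 2*c)
(-32926 + 27748)*(25171 + w(53, -45)) = (-32926 + 27748)*(25171 + (44 + 2*(-45))) = -5178*(25171 + (44 - 90)) = -5178*(25171 - 46) = -5178*25125 = -130097250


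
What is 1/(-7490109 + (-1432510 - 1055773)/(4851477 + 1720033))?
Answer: -6571510/49221328682873 ≈ -1.3351e-7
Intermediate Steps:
1/(-7490109 + (-1432510 - 1055773)/(4851477 + 1720033)) = 1/(-7490109 - 2488283/6571510) = 1/(-49221328682873/6571510) = -6571510/49221328682873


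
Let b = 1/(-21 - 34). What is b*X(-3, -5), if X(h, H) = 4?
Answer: -4/55 ≈ -0.072727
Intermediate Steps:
b = -1/55 (b = 1/(-55) = -1/55 ≈ -0.018182)
b*X(-3, -5) = -1/55*4 = -4/55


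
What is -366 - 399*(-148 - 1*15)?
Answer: 64671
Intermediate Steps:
-366 - 399*(-148 - 1*15) = -366 - 399*(-148 - 15) = -366 - 399*(-163) = -366 + 65037 = 64671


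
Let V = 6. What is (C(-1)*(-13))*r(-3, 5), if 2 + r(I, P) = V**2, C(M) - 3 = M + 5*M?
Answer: 1326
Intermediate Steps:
C(M) = 3 + 6*M (C(M) = 3 + (M + 5*M) = 3 + 6*M)
r(I, P) = 34 (r(I, P) = -2 + 6**2 = -2 + 36 = 34)
(C(-1)*(-13))*r(-3, 5) = ((3 + 6*(-1))*(-13))*34 = ((3 - 6)*(-13))*34 = -3*(-13)*34 = 39*34 = 1326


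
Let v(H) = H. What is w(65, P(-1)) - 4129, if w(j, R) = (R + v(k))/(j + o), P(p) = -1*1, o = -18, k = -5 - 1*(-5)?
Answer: -194064/47 ≈ -4129.0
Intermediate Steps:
k = 0 (k = -5 + 5 = 0)
P(p) = -1
w(j, R) = R/(-18 + j) (w(j, R) = (R + 0)/(j - 18) = R/(-18 + j))
w(65, P(-1)) - 4129 = -1/(-18 + 65) - 4129 = -1/47 - 4129 = -194064/47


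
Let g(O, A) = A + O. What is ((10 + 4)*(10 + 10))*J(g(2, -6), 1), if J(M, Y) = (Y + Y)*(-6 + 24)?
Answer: 10080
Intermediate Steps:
J(M, Y) = 36*Y (J(M, Y) = (2*Y)*18 = 36*Y)
((10 + 4)*(10 + 10))*J(g(2, -6), 1) = ((10 + 4)*(10 + 10))*(36*1) = (14*20)*36 = 280*36 = 10080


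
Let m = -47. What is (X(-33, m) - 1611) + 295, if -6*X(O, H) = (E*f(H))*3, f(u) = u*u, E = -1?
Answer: -423/2 ≈ -211.50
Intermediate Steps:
f(u) = u²
X(O, H) = H²/2 (X(O, H) = -(-H²)*3/6 = -(-1)*H²/2 = H²/2)
(X(-33, m) - 1611) + 295 = ((½)*(-47)² - 1611) + 295 = ((½)*2209 - 1611) + 295 = (2209/2 - 1611) + 295 = -1013/2 + 295 = -423/2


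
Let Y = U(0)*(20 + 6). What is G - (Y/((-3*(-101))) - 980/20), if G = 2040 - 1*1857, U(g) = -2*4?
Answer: 70504/303 ≈ 232.69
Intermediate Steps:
U(g) = -8
Y = -208 (Y = -8*(20 + 6) = -8*26 = -208)
G = 183 (G = 2040 - 1857 = 183)
G - (Y/((-3*(-101))) - 980/20) = 183 - (-208/((-3*(-101))) - 980/20) = 183 - (-208/303 - 980*1/20) = 183 - (-208*1/303 - 49) = 183 - (-208/303 - 49) = 183 - 1*(-15055/303) = 183 + 15055/303 = 70504/303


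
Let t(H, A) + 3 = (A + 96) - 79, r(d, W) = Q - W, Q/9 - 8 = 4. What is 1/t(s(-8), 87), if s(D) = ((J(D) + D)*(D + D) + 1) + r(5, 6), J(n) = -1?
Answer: 1/101 ≈ 0.0099010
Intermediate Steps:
Q = 108 (Q = 72 + 9*4 = 72 + 36 = 108)
r(d, W) = 108 - W
s(D) = 103 + 2*D*(-1 + D) (s(D) = ((-1 + D)*(D + D) + 1) + (108 - 1*6) = ((-1 + D)*(2*D) + 1) + (108 - 6) = (2*D*(-1 + D) + 1) + 102 = (1 + 2*D*(-1 + D)) + 102 = 103 + 2*D*(-1 + D))
t(H, A) = 14 + A (t(H, A) = -3 + ((A + 96) - 79) = -3 + ((96 + A) - 79) = -3 + (17 + A) = 14 + A)
1/t(s(-8), 87) = 1/(14 + 87) = 1/101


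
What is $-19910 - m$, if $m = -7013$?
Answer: $-12897$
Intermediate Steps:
$-19910 - m = -19910 - -7013 = -19910 + 7013 = -12897$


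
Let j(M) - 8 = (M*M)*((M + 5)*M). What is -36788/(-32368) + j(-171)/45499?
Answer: 395121291143/21657524 ≈ 18244.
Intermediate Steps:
j(M) = 8 + M**3*(5 + M) (j(M) = 8 + (M*M)*((M + 5)*M) = 8 + M**2*((5 + M)*M) = 8 + M**2*(M*(5 + M)) = 8 + M**3*(5 + M))
-36788/(-32368) + j(-171)/45499 = -36788/(-32368) + (8 + (-171)**4 + 5*(-171)**3)/45499 = -36788*(-1/32368) + (8 + 855036081 + 5*(-5000211))*(1/45499) = 541/476 + (8 + 855036081 - 25001055)*(1/45499) = 541/476 + 830035034*(1/45499) = 541/476 + 830035034/45499 = 395121291143/21657524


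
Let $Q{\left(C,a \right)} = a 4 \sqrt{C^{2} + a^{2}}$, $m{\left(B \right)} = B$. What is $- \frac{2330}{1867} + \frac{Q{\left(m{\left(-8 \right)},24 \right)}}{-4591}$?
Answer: $- \frac{2330}{1867} - \frac{768 \sqrt{10}}{4591} \approx -1.777$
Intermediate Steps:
$Q{\left(C,a \right)} = 4 a \sqrt{C^{2} + a^{2}}$
$- \frac{2330}{1867} + \frac{Q{\left(m{\left(-8 \right)},24 \right)}}{-4591} = - \frac{2330}{1867} + \frac{4 \cdot 24 \sqrt{\left(-8\right)^{2} + 24^{2}}}{-4591} = \left(-2330\right) \frac{1}{1867} + 4 \cdot 24 \sqrt{64 + 576} \left(- \frac{1}{4591}\right) = - \frac{2330}{1867} + 4 \cdot 24 \sqrt{640} \left(- \frac{1}{4591}\right) = - \frac{2330}{1867} + 4 \cdot 24 \cdot 8 \sqrt{10} \left(- \frac{1}{4591}\right) = - \frac{2330}{1867} + 768 \sqrt{10} \left(- \frac{1}{4591}\right) = - \frac{2330}{1867} - \frac{768 \sqrt{10}}{4591}$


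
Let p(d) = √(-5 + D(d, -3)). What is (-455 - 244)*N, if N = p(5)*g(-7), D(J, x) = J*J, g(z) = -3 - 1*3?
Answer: 8388*√5 ≈ 18756.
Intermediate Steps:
g(z) = -6 (g(z) = -3 - 3 = -6)
D(J, x) = J²
p(d) = √(-5 + d²)
N = -12*√5 (N = √(-5 + 5²)*(-6) = √(-5 + 25)*(-6) = √20*(-6) = (2*√5)*(-6) = -12*√5 ≈ -26.833)
(-455 - 244)*N = (-455 - 244)*(-12*√5) = -(-8388)*√5 = 8388*√5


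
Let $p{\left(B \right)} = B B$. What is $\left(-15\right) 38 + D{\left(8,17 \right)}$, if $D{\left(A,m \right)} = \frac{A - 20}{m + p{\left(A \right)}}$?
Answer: $- \frac{15394}{27} \approx -570.15$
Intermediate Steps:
$p{\left(B \right)} = B^{2}$
$D{\left(A,m \right)} = \frac{-20 + A}{m + A^{2}}$ ($D{\left(A,m \right)} = \frac{A - 20}{m + A^{2}} = \frac{-20 + A}{m + A^{2}}$)
$\left(-15\right) 38 + D{\left(8,17 \right)} = \left(-15\right) 38 + \frac{-20 + 8}{17 + 8^{2}} = -570 + \frac{1}{17 + 64} \left(-12\right) = -570 + \frac{1}{81} \left(-12\right) = -570 - \frac{4}{27} = - \frac{15394}{27}$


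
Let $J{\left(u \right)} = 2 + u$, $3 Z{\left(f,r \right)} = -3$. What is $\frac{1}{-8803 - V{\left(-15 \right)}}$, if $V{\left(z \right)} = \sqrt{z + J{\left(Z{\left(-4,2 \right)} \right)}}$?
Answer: $\frac{i}{\sqrt{14} - 8803 i} \approx -0.0001136 + 4.8284 \cdot 10^{-8} i$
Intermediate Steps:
$Z{\left(f,r \right)} = -1$ ($Z{\left(f,r \right)} = \frac{1}{3} \left(-3\right) = -1$)
$V{\left(z \right)} = \sqrt{1 + z}$ ($V{\left(z \right)} = \sqrt{z + \left(2 - 1\right)} = \sqrt{z + 1} = \sqrt{1 + z}$)
$\frac{1}{-8803 - V{\left(-15 \right)}} = \frac{1}{-8803 - \sqrt{1 - 15}} = \frac{1}{-8803 - \sqrt{-14}} = \frac{1}{-8803 - i \sqrt{14}}$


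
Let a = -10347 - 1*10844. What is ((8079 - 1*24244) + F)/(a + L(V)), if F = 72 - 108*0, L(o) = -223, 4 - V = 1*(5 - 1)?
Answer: 16093/21414 ≈ 0.75152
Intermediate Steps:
V = 0 (V = 4 - (5 - 1) = 4 - 4 = 0)
a = -21191 (a = -10347 - 10844 = -21191)
F = 72 (F = 72 + 0 = 72)
((8079 - 1*24244) + F)/(a + L(V)) = ((8079 - 1*24244) + 72)/(-21191 - 223) = ((8079 - 24244) + 72)/(-21414) = (-16165 + 72)*(-1/21414) = -16093*(-1/21414) = 16093/21414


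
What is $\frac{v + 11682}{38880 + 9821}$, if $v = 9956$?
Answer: $\frac{698}{1571} \approx 0.4443$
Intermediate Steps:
$\frac{v + 11682}{38880 + 9821} = \frac{9956 + 11682}{38880 + 9821} = \frac{21638}{48701} = 21638 \cdot \frac{1}{48701} = \frac{698}{1571}$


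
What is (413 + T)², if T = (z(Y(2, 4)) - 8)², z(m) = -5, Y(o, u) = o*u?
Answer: 338724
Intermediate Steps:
T = 169 (T = (-5 - 8)² = (-13)² = 169)
(413 + T)² = (413 + 169)² = 582² = 338724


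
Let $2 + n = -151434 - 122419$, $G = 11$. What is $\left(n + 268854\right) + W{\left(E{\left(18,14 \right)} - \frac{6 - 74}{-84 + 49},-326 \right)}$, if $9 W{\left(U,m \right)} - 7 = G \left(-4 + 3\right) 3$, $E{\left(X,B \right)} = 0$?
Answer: $- \frac{45035}{9} \approx -5003.9$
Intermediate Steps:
$n = -273855$ ($n = -2 - 273853 = -273855$)
$W{\left(U,m \right)} = - \frac{26}{9}$ ($W{\left(U,m \right)} = \frac{7}{9} + \frac{11 \left(-4 + 3\right) 3}{9} = \frac{7}{9} + \frac{11 \left(\left(-1\right) 3\right)}{9} = \frac{7}{9} + \frac{11 \left(-3\right)}{9} = \frac{7}{9} + \frac{1}{9} \left(-33\right) = \frac{7}{9} - \frac{11}{3} = - \frac{26}{9}$)
$\left(n + 268854\right) + W{\left(E{\left(18,14 \right)} - \frac{6 - 74}{-84 + 49},-326 \right)} = \left(-273855 + 268854\right) - \frac{26}{9} = -5001 - \frac{26}{9} = - \frac{45035}{9}$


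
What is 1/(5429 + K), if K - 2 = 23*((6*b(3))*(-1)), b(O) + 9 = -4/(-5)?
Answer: 5/32813 ≈ 0.00015238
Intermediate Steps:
b(O) = -41/5 (b(O) = -9 - 4/(-5) = -9 - 4*(-1/5) = -9 + 4/5 = -41/5)
K = 5668/5 (K = 2 + 23*((6*(-41/5))*(-1)) = 2 + 23*(-246/5*(-1)) = 2 + 23*(246/5) = 2 + 5658/5 = 5668/5 ≈ 1133.6)
1/(5429 + K) = 1/(5429 + 5668/5) = 1/(32813/5) = 5/32813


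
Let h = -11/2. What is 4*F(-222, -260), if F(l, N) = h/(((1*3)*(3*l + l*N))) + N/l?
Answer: 400909/85581 ≈ 4.6846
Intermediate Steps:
h = -11/2 (h = -11*½ = -11/2 ≈ -5.5000)
F(l, N) = -11/(2*(9*l + 3*N*l)) + N/l (F(l, N) = -11*1/(3*(3*l + l*N))/2 + N/l = -11*1/(3*(3*l + N*l))/2 + N/l = -11/(2*(9*l + 3*N*l)) + N/l)
4*F(-222, -260) = 4*((-11/6 + (-260)² + 3*(-260))/((-222)*(3 - 260))) = 4*(-1/222*(-11/6 + 67600 - 780)/(-257)) = 4*(-1/222*(-1/257)*400909/6) = 4*(400909/342324) = 400909/85581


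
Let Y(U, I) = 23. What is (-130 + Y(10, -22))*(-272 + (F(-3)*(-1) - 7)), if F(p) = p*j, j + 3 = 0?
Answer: 30816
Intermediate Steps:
j = -3 (j = -3 + 0 = -3)
F(p) = -3*p (F(p) = p*(-3) = -3*p)
(-130 + Y(10, -22))*(-272 + (F(-3)*(-1) - 7)) = (-130 + 23)*(-272 + (-3*(-3)*(-1) - 7)) = -107*(-272 + (9*(-1) - 7)) = -107*(-272 + (-9 - 7)) = -107*(-272 - 16) = -107*(-288) = 30816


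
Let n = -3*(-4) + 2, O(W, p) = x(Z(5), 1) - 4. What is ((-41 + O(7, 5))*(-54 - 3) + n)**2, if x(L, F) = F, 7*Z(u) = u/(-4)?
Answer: 6360484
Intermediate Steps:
Z(u) = -u/28 (Z(u) = (u/(-4))/7 = (u*(-1/4))/7 = (-u/4)/7 = -u/28)
O(W, p) = -3 (O(W, p) = 1 - 4 = -3)
n = 14 (n = 12 + 2 = 14)
((-41 + O(7, 5))*(-54 - 3) + n)**2 = ((-41 - 3)*(-54 - 3) + 14)**2 = (-44*(-57) + 14)**2 = (2508 + 14)**2 = 2522**2 = 6360484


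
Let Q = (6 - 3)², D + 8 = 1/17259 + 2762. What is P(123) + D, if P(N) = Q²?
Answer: 48929266/17259 ≈ 2835.0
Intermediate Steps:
D = 47531287/17259 (D = -8 + (1/17259 + 2762) = -8 + 47669359/17259 = 47531287/17259 ≈ 2754.0)
Q = 9 (Q = 3² = 9)
P(N) = 81 (P(N) = 9² = 81)
P(123) + D = 81 + 47531287/17259 = 48929266/17259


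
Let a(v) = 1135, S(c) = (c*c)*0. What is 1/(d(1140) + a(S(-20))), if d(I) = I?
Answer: 1/2275 ≈ 0.00043956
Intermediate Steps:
S(c) = 0 (S(c) = c**2*0 = 0)
1/(d(1140) + a(S(-20))) = 1/(1140 + 1135) = 1/2275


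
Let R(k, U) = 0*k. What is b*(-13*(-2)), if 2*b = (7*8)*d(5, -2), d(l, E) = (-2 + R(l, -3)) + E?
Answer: -2912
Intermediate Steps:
R(k, U) = 0
d(l, E) = -2 + E (d(l, E) = (-2 + 0) + E = -2 + E)
b = -112 (b = ((7*8)*(-2 - 2))/2 = (56*(-4))/2 = (½)*(-224) = -112)
b*(-13*(-2)) = -(-1456)*(-2) = -112*26 = -2912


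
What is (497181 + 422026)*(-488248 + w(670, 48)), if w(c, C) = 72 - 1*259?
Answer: -448972871045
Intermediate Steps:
w(c, C) = -187 (w(c, C) = 72 - 259 = -187)
(497181 + 422026)*(-488248 + w(670, 48)) = (497181 + 422026)*(-488248 - 187) = 919207*(-488435) = -448972871045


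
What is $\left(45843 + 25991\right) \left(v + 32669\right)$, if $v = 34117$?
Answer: $4797505524$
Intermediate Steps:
$\left(45843 + 25991\right) \left(v + 32669\right) = \left(45843 + 25991\right) \left(34117 + 32669\right) = 71834 \cdot 66786 = 4797505524$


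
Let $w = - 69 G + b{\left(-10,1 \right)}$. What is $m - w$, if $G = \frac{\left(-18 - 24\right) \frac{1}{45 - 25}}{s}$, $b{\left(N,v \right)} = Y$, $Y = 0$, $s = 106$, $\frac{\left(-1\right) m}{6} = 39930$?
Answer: $- \frac{253956249}{1060} \approx -2.3958 \cdot 10^{5}$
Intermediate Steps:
$m = -239580$ ($m = \left(-6\right) 39930 = -239580$)
$b{\left(N,v \right)} = 0$
$G = - \frac{21}{1060}$ ($G = \frac{\left(-18 - 24\right) \frac{1}{45 - 25}}{106} = - \frac{42}{20} \cdot \frac{1}{106} = \left(-42\right) \frac{1}{20} \cdot \frac{1}{106} = \left(- \frac{21}{10}\right) \frac{1}{106} = - \frac{21}{1060} \approx -0.019811$)
$w = \frac{1449}{1060}$ ($w = \left(-69\right) \left(- \frac{21}{1060}\right) + 0 = \frac{1449}{1060} + 0 = \frac{1449}{1060} \approx 1.367$)
$m - w = -239580 - \frac{1449}{1060} = - \frac{253956249}{1060}$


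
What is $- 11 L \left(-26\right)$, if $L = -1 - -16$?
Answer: $4290$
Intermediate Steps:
$L = 15$ ($L = -1 + 16 = 15$)
$- 11 L \left(-26\right) = \left(-11\right) 15 \left(-26\right) = \left(-165\right) \left(-26\right) = 4290$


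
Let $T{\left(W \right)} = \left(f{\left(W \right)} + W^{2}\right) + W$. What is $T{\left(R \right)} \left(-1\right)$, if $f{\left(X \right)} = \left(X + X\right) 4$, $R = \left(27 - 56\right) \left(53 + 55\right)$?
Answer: $-9781236$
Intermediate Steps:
$R = -3132$ ($R = \left(-29\right) 108 = -3132$)
$f{\left(X \right)} = 8 X$ ($f{\left(X \right)} = 2 X 4 = 8 X$)
$T{\left(W \right)} = W^{2} + 9 W$ ($T{\left(W \right)} = \left(8 W + W^{2}\right) + W = \left(W^{2} + 8 W\right) + W = W^{2} + 9 W$)
$T{\left(R \right)} \left(-1\right) = - 3132 \left(9 - 3132\right) \left(-1\right) = \left(-3132\right) \left(-3123\right) \left(-1\right) = 9781236 \left(-1\right) = -9781236$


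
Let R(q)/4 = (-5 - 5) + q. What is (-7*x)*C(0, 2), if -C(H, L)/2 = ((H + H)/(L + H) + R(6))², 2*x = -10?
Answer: -17920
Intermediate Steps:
x = -5 (x = (½)*(-10) = -5)
R(q) = -40 + 4*q (R(q) = 4*((-5 - 5) + q) = 4*(-10 + q) = -40 + 4*q)
C(H, L) = -2*(-16 + 2*H/(H + L))² (C(H, L) = -2*((H + H)/(L + H) + (-40 + 4*6))² = -2*((2*H)/(H + L) + (-40 + 24))² = -2*(2*H/(H + L) - 16)² = -2*(-16 + 2*H/(H + L))²)
(-7*x)*C(0, 2) = (-7*(-5))*(-8*(7*0 + 8*2)²/(0 + 2)²) = 35*(-8*(0 + 16)²/2²) = 35*(-8*¼*16²) = 35*(-8*¼*256) = 35*(-512) = -17920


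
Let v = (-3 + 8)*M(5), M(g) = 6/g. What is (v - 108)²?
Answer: 10404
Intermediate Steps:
v = 6 (v = (-3 + 8)*(6/5) = 5*(6*(⅕)) = 5*(6/5) = 6)
(v - 108)² = (6 - 108)² = (-102)² = 10404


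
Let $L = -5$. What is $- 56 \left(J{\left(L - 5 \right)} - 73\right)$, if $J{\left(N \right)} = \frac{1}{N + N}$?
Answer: $\frac{20454}{5} \approx 4090.8$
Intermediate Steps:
$J{\left(N \right)} = \frac{1}{2 N}$
$- 56 \left(J{\left(L - 5 \right)} - 73\right) = - 56 \left(\frac{1}{2 \left(-5 - 5\right)} - 73\right) = - 56 \left(\frac{1}{2 \left(-10\right)} - 73\right) = - 56 \left(\frac{1}{2} \left(- \frac{1}{10}\right) - 73\right) = - 56 \left(- \frac{1}{20} - 73\right) = \left(-56\right) \left(- \frac{1461}{20}\right) = \frac{20454}{5}$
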